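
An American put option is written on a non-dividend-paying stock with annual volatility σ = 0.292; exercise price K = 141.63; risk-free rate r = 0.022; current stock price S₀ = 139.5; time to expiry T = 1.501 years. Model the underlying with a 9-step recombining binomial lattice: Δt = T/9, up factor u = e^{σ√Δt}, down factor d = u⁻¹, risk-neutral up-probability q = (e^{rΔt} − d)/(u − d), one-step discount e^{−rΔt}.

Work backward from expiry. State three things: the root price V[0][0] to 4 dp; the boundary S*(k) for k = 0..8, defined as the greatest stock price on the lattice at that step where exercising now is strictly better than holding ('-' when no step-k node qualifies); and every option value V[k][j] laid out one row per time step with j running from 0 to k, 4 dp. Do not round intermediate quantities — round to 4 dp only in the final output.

price = 19.3897
boundary = - - - - 86.5802 97.5456 86.5802 97.5456 109.8997
tree:
19.3897
26.3520 12.1612
34.7961 17.6066 6.4849
44.5130 24.7663 10.1554 2.6457
55.0498 33.6882 15.5028 4.5677 0.6299
64.7825 44.0844 22.9304 7.7521 1.2289 0.0000
73.4211 55.0498 32.5989 12.8619 2.3979 0.0000 0.0000
81.0886 64.7825 44.0844 20.6790 4.6786 0.0000 0.0000 0.0000
87.8942 73.4211 55.0498 31.7303 9.1287 0.0000 0.0000 0.0000 0.0000
93.9348 81.0886 64.7825 44.0844 17.8116 0.0000 0.0000 0.0000 0.0000 0.0000

Δt=0.16678, u=1.12665, d=0.88759, q=0.48560, disc=e^(-rΔt)=0.99634
k=9 terminal: V=max(K-S,0) → 93.9348 81.0886 64.7825 44.0844 17.8116 0.0000 0.0000 0.0000 0.0000 0.0000
k=8: j=0 S=53.7358 intr=87.8942 cont=87.3755 V=87.8942[EX]; j=1 S=68.2089 intr=73.4211 cont=72.9024 V=73.4211[EX]; j=2 S=86.5802 intr=55.0498 cont=54.5311 V=55.0498[EX]; j=3 S=109.8997 intr=31.7303 cont=31.2116 V=31.7303[EX]; j=4 S=139.5000 intr=2.1300 cont=9.1287 V=9.1287[hold]; j=5 S=177.0728 intr=0.0000 cont=0.0000 V=0.0000[hold]; j=6 S=224.7655 intr=0.0000 cont=0.0000 V=0.0000[hold]; j=7 S=285.3036 intr=0.0000 cont=0.0000 V=0.0000[hold]; j=8 S=362.1471 intr=0.0000 cont=0.0000 V=0.0000[hold]  S*(8)=109.8997
k=7: j=0 S=60.5414 intr=81.0886 cont=80.5699 V=81.0886[EX]; j=1 S=76.8475 intr=64.7825 cont=64.2638 V=64.7825[EX]; j=2 S=97.5456 intr=44.0844 cont=43.5657 V=44.0844[EX]; j=3 S=123.8184 intr=17.8116 cont=20.6790 V=20.6790[hold]; j=4 S=157.1676 intr=0.0000 cont=4.6786 V=4.6786[hold]; j=5 S=199.4990 intr=0.0000 cont=0.0000 V=0.0000[hold]; j=6 S=253.2319 intr=0.0000 cont=0.0000 V=0.0000[hold]; j=7 S=321.4372 intr=0.0000 cont=0.0000 V=0.0000[hold]  S*(7)=97.5456
k=6: j=0 S=68.2089 intr=73.4211 cont=72.9024 V=73.4211[EX]; j=1 S=86.5802 intr=55.0498 cont=54.5311 V=55.0498[EX]; j=2 S=109.8997 intr=31.7303 cont=32.5989 V=32.5989[hold]; j=3 S=139.5000 intr=2.1300 cont=12.8619 V=12.8619[hold]; j=4 S=177.0728 intr=0.0000 cont=2.3979 V=2.3979[hold]; j=5 S=224.7655 intr=0.0000 cont=0.0000 V=0.0000[hold]; j=6 S=285.3036 intr=0.0000 cont=0.0000 V=0.0000[hold]  S*(6)=86.5802
k=5: j=0 S=76.8475 intr=64.7825 cont=64.2638 V=64.7825[EX]; j=1 S=97.5456 intr=44.0844 cont=43.9860 V=44.0844[EX]; j=2 S=123.8184 intr=17.8116 cont=22.9304 V=22.9304[hold]; j=3 S=157.1676 intr=0.0000 cont=7.7521 V=7.7521[hold]; j=4 S=199.4990 intr=0.0000 cont=1.2289 V=1.2289[hold]; j=5 S=253.2319 intr=0.0000 cont=0.0000 V=0.0000[hold]  S*(5)=97.5456
k=4: j=0 S=86.5802 intr=55.0498 cont=54.5311 V=55.0498[EX]; j=1 S=109.8997 intr=31.7303 cont=33.6882 V=33.6882[hold]; j=2 S=139.5000 intr=2.1300 cont=15.5028 V=15.5028[hold]; j=3 S=177.0728 intr=0.0000 cont=4.5677 V=4.5677[hold]; j=4 S=224.7655 intr=0.0000 cont=0.6299 V=0.6299[hold]  S*(4)=86.5802
k=3: j=0 S=97.5456 intr=44.0844 cont=44.5130 V=44.5130[hold]; j=1 S=123.8184 intr=17.8116 cont=24.7663 V=24.7663[hold]; j=2 S=157.1676 intr=0.0000 cont=10.1554 V=10.1554[hold]; j=3 S=199.4990 intr=0.0000 cont=2.6457 V=2.6457[hold]  S*(3)=-
k=2: j=0 S=109.8997 intr=31.7303 cont=34.7961 V=34.7961[hold]; j=1 S=139.5000 intr=2.1300 cont=17.6066 V=17.6066[hold]; j=2 S=177.0728 intr=0.0000 cont=6.4849 V=6.4849[hold]  S*(2)=-
k=1: j=0 S=123.8184 intr=17.8116 cont=26.3520 V=26.3520[hold]; j=1 S=157.1676 intr=0.0000 cont=12.1612 V=12.1612[hold]  S*(1)=-
k=0: j=0 S=139.5000 intr=2.1300 cont=19.3897 V=19.3897[hold]  S*(0)=-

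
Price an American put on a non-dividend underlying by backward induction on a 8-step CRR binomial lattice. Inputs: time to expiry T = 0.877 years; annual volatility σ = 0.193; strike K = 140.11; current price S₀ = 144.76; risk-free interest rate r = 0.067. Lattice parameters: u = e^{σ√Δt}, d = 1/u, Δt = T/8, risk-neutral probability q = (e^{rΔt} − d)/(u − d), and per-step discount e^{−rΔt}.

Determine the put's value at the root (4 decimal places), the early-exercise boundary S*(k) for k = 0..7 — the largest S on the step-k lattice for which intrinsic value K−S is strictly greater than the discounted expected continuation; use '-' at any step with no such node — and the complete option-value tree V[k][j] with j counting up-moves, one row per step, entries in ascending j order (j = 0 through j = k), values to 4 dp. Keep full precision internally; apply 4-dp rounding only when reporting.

price = 5.5149
boundary = - - - 119.5067 112.1089 119.5067 127.3926 119.5067
tree:
5.5149
8.8456 2.7717
13.7481 4.8178 1.0782
20.6033 8.1348 2.0768 0.2479
28.0011 13.2463 3.9206 0.5449 0.0000
34.9410 20.6033 7.2016 1.1977 0.0000 0.0000
41.4512 28.0011 12.7174 2.6325 0.0000 0.0000 0.0000
47.5585 34.9410 20.6033 5.7861 0.0000 0.0000 0.0000 0.0000
53.2877 41.4512 28.0011 12.7174 0.0000 0.0000 0.0000 0.0000 0.0000

params: Δt=0.10963 u=1.06599 d=0.93810 q=0.54167 e^(-rΔt)=0.99268
t_8 payoffs: 53.2877 41.4512 28.0011 12.7174 0.0000 0.0000 0.0000 0.0000 0.0000
t_7: node(7,0) S=92.5515 payoff=47.5585 vs cont=46.5331 → 47.5585 [stop]  node(7,1) S=105.1690 payoff=34.9410 vs cont=33.9156 → 34.9410 [stop]  node(7,2) S=119.5067 payoff=20.6033 vs cont=19.5780 → 20.6033 [stop]  node(7,3) S=135.7990 payoff=4.3110 vs cont=5.7861 → 5.7861 [wait]  node(7,4) S=154.3124 payoff=0.0000 vs cont=0.0000 → 0.0000 [wait]  node(7,5) S=175.3497 payoff=0.0000 vs cont=0.0000 → 0.0000 [wait]  node(7,6) S=199.2550 payoff=0.0000 vs cont=0.0000 → 0.0000 [wait]  node(7,7) S=226.4193 payoff=0.0000 vs cont=0.0000 → 0.0000 [wait]  ⇒ S*(7)=119.5067
t_6: node(6,0) S=98.6588 payoff=41.4512 vs cont=40.4259 → 41.4512 [stop]  node(6,1) S=112.1089 payoff=28.0011 vs cont=26.9758 → 28.0011 [stop]  node(6,2) S=127.3926 payoff=12.7174 vs cont=12.4852 → 12.7174 [stop]  node(6,3) S=144.7600 payoff=0.0000 vs cont=2.6325 → 2.6325 [wait]  node(6,4) S=164.4951 payoff=0.0000 vs cont=0.0000 → 0.0000 [wait]  node(6,5) S=186.9206 payoff=0.0000 vs cont=0.0000 → 0.0000 [wait]  node(6,6) S=212.4034 payoff=0.0000 vs cont=0.0000 → 0.0000 [wait]  ⇒ S*(6)=127.3926
t_5: node(5,0) S=105.1690 payoff=34.9410 vs cont=33.9156 → 34.9410 [stop]  node(5,1) S=119.5067 payoff=20.6033 vs cont=19.5780 → 20.6033 [stop]  node(5,2) S=135.7990 payoff=4.3110 vs cont=7.2016 → 7.2016 [wait]  node(5,3) S=154.3124 payoff=0.0000 vs cont=1.1977 → 1.1977 [wait]  node(5,4) S=175.3497 payoff=0.0000 vs cont=0.0000 → 0.0000 [wait]  node(5,5) S=199.2550 payoff=0.0000 vs cont=0.0000 → 0.0000 [wait]  ⇒ S*(5)=119.5067
t_4: node(4,0) S=112.1089 payoff=28.0011 vs cont=26.9758 → 28.0011 [stop]  node(4,1) S=127.3926 payoff=12.7174 vs cont=13.2463 → 13.2463 [wait]  node(4,2) S=144.7600 payoff=0.0000 vs cont=3.9206 → 3.9206 [wait]  node(4,3) S=164.4951 payoff=0.0000 vs cont=0.5449 → 0.5449 [wait]  node(4,4) S=186.9206 payoff=0.0000 vs cont=0.0000 → 0.0000 [wait]  ⇒ S*(4)=112.1089
t_3: node(3,0) S=119.5067 payoff=20.6033 vs cont=19.8624 → 20.6033 [stop]  node(3,1) S=135.7990 payoff=4.3110 vs cont=8.1348 → 8.1348 [wait]  node(3,2) S=154.3124 payoff=0.0000 vs cont=2.0768 → 2.0768 [wait]  node(3,3) S=175.3497 payoff=0.0000 vs cont=0.2479 → 0.2479 [wait]  ⇒ S*(3)=119.5067
t_2: node(2,0) S=127.3926 payoff=12.7174 vs cont=13.7481 → 13.7481 [wait]  node(2,1) S=144.7600 payoff=0.0000 vs cont=4.8178 → 4.8178 [wait]  node(2,2) S=164.4951 payoff=0.0000 vs cont=1.0782 → 1.0782 [wait]  ⇒ S*(2)=-
t_1: node(1,0) S=135.7990 payoff=4.3110 vs cont=8.8456 → 8.8456 [wait]  node(1,1) S=154.3124 payoff=0.0000 vs cont=2.7717 → 2.7717 [wait]  ⇒ S*(1)=-
t_0: node(0,0) S=144.7600 payoff=0.0000 vs cont=5.5149 → 5.5149 [wait]  ⇒ S*(0)=-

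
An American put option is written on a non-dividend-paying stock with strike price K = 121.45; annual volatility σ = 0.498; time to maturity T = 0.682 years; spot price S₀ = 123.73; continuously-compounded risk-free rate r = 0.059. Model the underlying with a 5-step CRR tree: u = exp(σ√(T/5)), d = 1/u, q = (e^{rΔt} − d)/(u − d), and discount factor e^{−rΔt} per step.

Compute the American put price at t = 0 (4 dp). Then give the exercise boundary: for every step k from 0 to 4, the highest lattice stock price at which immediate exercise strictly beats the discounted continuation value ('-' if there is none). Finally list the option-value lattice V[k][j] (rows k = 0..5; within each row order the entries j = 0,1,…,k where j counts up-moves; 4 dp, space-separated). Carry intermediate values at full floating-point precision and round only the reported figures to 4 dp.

Δt=0.13640, u=1.20192, d=0.83200, q=0.47599, disc=e^(-rΔt)=0.99198
k=5 terminal: V=max(K-S,0) → 72.1223 50.1902 18.5067 0.0000 0.0000 0.0000
k=4: j=0 S=59.2881 intr=62.1619 cont=61.1884 V=62.1619[EX]; j=1 S=85.6488 intr=35.8012 cont=34.8277 V=35.8012[EX]; j=2 S=123.7300 intr=0.0000 cont=9.6199 V=9.6199[hold]; j=3 S=178.7429 intr=0.0000 cont=0.0000 V=0.0000[hold]; j=4 S=258.2155 intr=0.0000 cont=0.0000 V=0.0000[hold]  S*(4)=85.6488
k=3: j=0 S=71.2598 intr=50.1902 cont=49.2168 V=50.1902[EX]; j=1 S=102.9433 intr=18.5067 cont=23.1521 V=23.1521[hold]; j=2 S=148.7140 intr=0.0000 cont=5.0005 V=5.0005[hold]; j=3 S=214.8352 intr=0.0000 cont=0.0000 V=0.0000[hold]  S*(3)=71.2598
k=2: j=0 S=85.6488 intr=35.8012 cont=37.0212 V=37.0212[hold]; j=1 S=123.7300 intr=0.0000 cont=14.3958 V=14.3958[hold]; j=2 S=178.7429 intr=0.0000 cont=2.5993 V=2.5993[hold]  S*(2)=-
k=1: j=0 S=102.9433 intr=18.5067 cont=26.0413 V=26.0413[hold]; j=1 S=148.7140 intr=0.0000 cont=8.7104 V=8.7104[hold]  S*(1)=-
k=0: j=0 S=123.7300 intr=0.0000 cont=17.6493 V=17.6493[hold]  S*(0)=-

price = 17.6493
boundary = - - - 71.2598 85.6488
tree:
17.6493
26.0413 8.7104
37.0212 14.3958 2.5993
50.1902 23.1521 5.0005 0.0000
62.1619 35.8012 9.6199 0.0000 0.0000
72.1223 50.1902 18.5067 0.0000 0.0000 0.0000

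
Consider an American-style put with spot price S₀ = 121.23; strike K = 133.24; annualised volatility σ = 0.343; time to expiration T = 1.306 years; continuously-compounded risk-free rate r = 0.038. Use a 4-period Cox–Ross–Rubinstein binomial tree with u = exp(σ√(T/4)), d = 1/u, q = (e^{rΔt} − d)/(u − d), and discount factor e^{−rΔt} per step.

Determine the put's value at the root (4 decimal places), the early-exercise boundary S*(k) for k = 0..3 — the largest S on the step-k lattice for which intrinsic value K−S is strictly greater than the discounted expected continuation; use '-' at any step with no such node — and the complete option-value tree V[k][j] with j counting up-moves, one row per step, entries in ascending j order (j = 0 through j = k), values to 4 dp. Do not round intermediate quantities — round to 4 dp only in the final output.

price = 23.8879
boundary = - - 81.9171 99.6535
tree:
23.8879
35.7928 11.7527
51.3229 20.0821 3.1338
65.9025 33.5865 6.1349 0.0000
77.8873 51.3229 12.0100 0.0000 0.0000

Δt=0.32650, u=1.21652, d=0.82202, q=0.48280, disc=e^(-rΔt)=0.98767
k=4 terminal: V=max(K-S,0) → 77.8873 51.3229 12.0100 0.0000 0.0000
k=3: j=0 S=67.3375 intr=65.9025 cont=64.2596 V=65.9025[EX]; j=1 S=99.6535 intr=33.5865 cont=31.9436 V=33.5865[EX]; j=2 S=147.4782 intr=0.0000 cont=6.1349 V=6.1349[hold]; j=3 S=218.2545 intr=0.0000 cont=0.0000 V=0.0000[hold]  S*(3)=99.6535
k=2: j=0 S=81.9171 intr=51.3229 cont=49.6800 V=51.3229[EX]; j=1 S=121.2300 intr=12.0100 cont=20.0821 V=20.0821[hold]; j=2 S=179.4096 intr=0.0000 cont=3.1338 V=3.1338[hold]  S*(2)=81.9171
k=1: j=0 S=99.6535 intr=33.5865 cont=35.7928 V=35.7928[hold]; j=1 S=147.4782 intr=0.0000 cont=11.7527 V=11.7527[hold]  S*(1)=-
k=0: j=0 S=121.2300 intr=12.0100 cont=23.8879 V=23.8879[hold]  S*(0)=-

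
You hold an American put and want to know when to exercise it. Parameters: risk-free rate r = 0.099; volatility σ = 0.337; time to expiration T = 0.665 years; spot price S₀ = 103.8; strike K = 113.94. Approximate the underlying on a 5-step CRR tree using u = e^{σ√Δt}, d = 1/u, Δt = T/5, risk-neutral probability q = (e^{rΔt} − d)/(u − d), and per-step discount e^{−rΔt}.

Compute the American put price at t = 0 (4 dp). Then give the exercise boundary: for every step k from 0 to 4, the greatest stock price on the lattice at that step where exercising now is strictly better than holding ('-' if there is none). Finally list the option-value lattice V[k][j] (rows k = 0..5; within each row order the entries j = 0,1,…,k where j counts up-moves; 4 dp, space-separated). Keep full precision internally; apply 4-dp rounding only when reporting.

price = 14.1857
boundary = - 91.7956 81.1796 91.7956 81.1796
tree:
14.1857
22.1444 7.2894
32.7604 12.9550 2.3088
42.1487 22.1444 4.9055 0.0000
50.4513 32.7604 10.4225 0.0000 0.0000
57.7937 42.1487 22.1444 0.0000 0.0000 0.0000

Δt=0.13300  u=1.13077  d=0.88435  q=0.52310  discount=0.98692
step 5 (expiry): payoffs max(K−S,0) = 57.7937 42.1487 22.1444 0.0000 0.0000 0.0000
step 4: (k=4,j=0): S=63.4887, (K−S)⁺=50.4513, hold=48.9609 ⇒ V=50.4513 exercise | (k=4,j=1): S=81.1796, (K−S)⁺=32.7604, hold=31.2700 ⇒ V=32.7604 exercise | (k=4,j=2): S=103.8000, (K−S)⁺=10.1400, hold=10.4225 ⇒ V=10.4225 continue | (k=4,j=3): S=132.7235, (K−S)⁺=0.0000, hold=0.0000 ⇒ V=0.0000 continue | (k=4,j=4): S=169.7065, (K−S)⁺=0.0000, hold=0.0000 ⇒ V=0.0000 continue  boundary S*=81.1796
step 3: (k=3,j=0): S=71.7913, (K−S)⁺=42.1487, hold=40.6583 ⇒ V=42.1487 exercise | (k=3,j=1): S=91.7956, (K−S)⁺=22.1444, hold=20.7998 ⇒ V=22.1444 exercise | (k=3,j=2): S=117.3742, (K−S)⁺=0.0000, hold=4.9055 ⇒ V=4.9055 continue | (k=3,j=3): S=150.0801, (K−S)⁺=0.0000, hold=0.0000 ⇒ V=0.0000 continue  boundary S*=91.7956
step 2: (k=2,j=0): S=81.1796, (K−S)⁺=32.7604, hold=31.2700 ⇒ V=32.7604 exercise | (k=2,j=1): S=103.8000, (K−S)⁺=10.1400, hold=12.9550 ⇒ V=12.9550 continue | (k=2,j=2): S=132.7235, (K−S)⁺=0.0000, hold=2.3088 ⇒ V=2.3088 continue  boundary S*=81.1796
step 1: (k=1,j=0): S=91.7956, (K−S)⁺=22.1444, hold=22.1072 ⇒ V=22.1444 exercise | (k=1,j=1): S=117.3742, (K−S)⁺=0.0000, hold=7.2894 ⇒ V=7.2894 continue  boundary S*=91.7956
step 0: (k=0,j=0): S=103.8000, (K−S)⁺=10.1400, hold=14.1857 ⇒ V=14.1857 continue  boundary S*=-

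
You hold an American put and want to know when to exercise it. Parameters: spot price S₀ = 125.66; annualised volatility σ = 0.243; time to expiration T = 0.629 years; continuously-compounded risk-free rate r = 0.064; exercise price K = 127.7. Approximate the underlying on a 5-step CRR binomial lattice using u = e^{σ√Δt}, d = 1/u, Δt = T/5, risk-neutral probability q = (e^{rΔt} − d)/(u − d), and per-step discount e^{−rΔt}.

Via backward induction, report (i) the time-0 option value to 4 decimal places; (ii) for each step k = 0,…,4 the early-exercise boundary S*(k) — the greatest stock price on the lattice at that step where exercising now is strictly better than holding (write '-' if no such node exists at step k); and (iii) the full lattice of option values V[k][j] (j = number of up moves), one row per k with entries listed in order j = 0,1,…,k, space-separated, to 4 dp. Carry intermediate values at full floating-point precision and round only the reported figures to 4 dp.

Δt=0.12580, u=1.09001, d=0.91742, q=0.52530, disc=e^(-rΔt)=0.99198
k=5 terminal: V=max(K-S,0) → 46.0338 30.6704 12.4168 0.0000 0.0000 0.0000
k=4: j=0 S=89.0171 intr=38.6829 cont=37.6589 V=38.6829[EX]; j=1 S=105.7633 intr=21.9367 cont=20.9127 V=21.9367[EX]; j=2 S=125.6600 intr=2.0400 cont=5.8469 V=5.8469[hold]; j=3 S=149.2997 intr=0.0000 cont=0.0000 V=0.0000[hold]; j=4 S=177.3866 intr=0.0000 cont=0.0000 V=0.0000[hold]  S*(4)=105.7633
k=3: j=0 S=97.0296 intr=30.6704 cont=29.6464 V=30.6704[EX]; j=1 S=115.2832 intr=12.4168 cont=13.3765 V=13.3765[hold]; j=2 S=136.9708 intr=0.0000 cont=2.7533 V=2.7533[hold]; j=3 S=162.7384 intr=0.0000 cont=0.0000 V=0.0000[hold]  S*(3)=97.0296
k=2: j=0 S=105.7633 intr=21.9367 cont=21.4128 V=21.9367[EX]; j=1 S=125.6600 intr=2.0400 cont=7.7336 V=7.7336[hold]; j=2 S=149.2997 intr=0.0000 cont=1.2965 V=1.2965[hold]  S*(2)=105.7633
k=1: j=0 S=115.2832 intr=12.4168 cont=14.3596 V=14.3596[hold]; j=1 S=136.9708 intr=0.0000 cont=4.3172 V=4.3172[hold]  S*(1)=-
k=0: j=0 S=125.6600 intr=2.0400 cont=9.0115 V=9.0115[hold]  S*(0)=-

price = 9.0115
boundary = - - 105.7633 97.0296 105.7633
tree:
9.0115
14.3596 4.3172
21.9367 7.7336 1.2965
30.6704 13.3765 2.7533 0.0000
38.6829 21.9367 5.8469 0.0000 0.0000
46.0338 30.6704 12.4168 0.0000 0.0000 0.0000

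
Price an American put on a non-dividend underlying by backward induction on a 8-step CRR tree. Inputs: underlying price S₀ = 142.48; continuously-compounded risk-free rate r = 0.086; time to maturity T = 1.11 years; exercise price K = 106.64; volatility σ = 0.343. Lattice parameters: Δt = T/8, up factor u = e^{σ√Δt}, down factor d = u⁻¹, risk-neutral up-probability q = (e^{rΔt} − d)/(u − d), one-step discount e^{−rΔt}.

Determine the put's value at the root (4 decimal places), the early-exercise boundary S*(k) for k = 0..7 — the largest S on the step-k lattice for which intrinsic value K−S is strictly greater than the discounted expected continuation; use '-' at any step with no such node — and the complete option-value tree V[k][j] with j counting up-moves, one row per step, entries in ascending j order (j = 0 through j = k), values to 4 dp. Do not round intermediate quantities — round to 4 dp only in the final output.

params: Δt=0.13875 u=1.13629 d=0.88006 q=0.51495 e^(-rΔt)=0.98814
t_8 payoffs: 55.3711 40.4444 21.1719 0.0000 0.0000 0.0000 0.0000 0.0000 0.0000
t_7: node(7,0) S=58.2561 payoff=48.3839 vs cont=47.1190 → 48.3839 [stop]  node(7,1) S=75.2171 payoff=31.4229 vs cont=30.1580 → 31.4229 [stop]  node(7,2) S=97.1162 payoff=9.5238 vs cont=10.1476 → 10.1476 [wait]  node(7,3) S=125.3910 payoff=0.0000 vs cont=0.0000 → 0.0000 [wait]  node(7,4) S=161.8980 payoff=0.0000 vs cont=0.0000 → 0.0000 [wait]  node(7,5) S=209.0337 payoff=0.0000 vs cont=0.0000 → 0.0000 [wait]  node(7,6) S=269.8928 payoff=0.0000 vs cont=0.0000 → 0.0000 [wait]  node(7,7) S=348.4706 payoff=0.0000 vs cont=0.0000 → 0.0000 [wait]  ⇒ S*(7)=75.2171
t_6: node(6,0) S=66.1956 payoff=40.4444 vs cont=39.1795 → 40.4444 [stop]  node(6,1) S=85.4681 payoff=21.1719 vs cont=20.2244 → 21.1719 [stop]  node(6,2) S=110.3517 payoff=0.0000 vs cont=4.8637 → 4.8637 [wait]  node(6,3) S=142.4800 payoff=0.0000 vs cont=0.0000 → 0.0000 [wait]  node(6,4) S=183.9623 payoff=0.0000 vs cont=0.0000 → 0.0000 [wait]  node(6,5) S=237.5220 payoff=0.0000 vs cont=0.0000 → 0.0000 [wait]  node(6,6) S=306.6753 payoff=0.0000 vs cont=0.0000 → 0.0000 [wait]  ⇒ S*(6)=85.4681
t_5: node(5,0) S=75.2171 payoff=31.4229 vs cont=30.1580 → 31.4229 [stop]  node(5,1) S=97.1162 payoff=9.5238 vs cont=12.6224 → 12.6224 [wait]  node(5,2) S=125.3910 payoff=0.0000 vs cont=2.3311 → 2.3311 [wait]  node(5,3) S=161.8980 payoff=0.0000 vs cont=0.0000 → 0.0000 [wait]  node(5,4) S=209.0337 payoff=0.0000 vs cont=0.0000 → 0.0000 [wait]  node(5,5) S=269.8928 payoff=0.0000 vs cont=0.0000 → 0.0000 [wait]  ⇒ S*(5)=75.2171
t_4: node(4,0) S=85.4681 payoff=21.1719 vs cont=21.4837 → 21.4837 [wait]  node(4,1) S=110.3517 payoff=0.0000 vs cont=7.2361 → 7.2361 [wait]  node(4,2) S=142.4800 payoff=0.0000 vs cont=1.1173 → 1.1173 [wait]  node(4,3) S=183.9623 payoff=0.0000 vs cont=0.0000 → 0.0000 [wait]  node(4,4) S=237.5220 payoff=0.0000 vs cont=0.0000 → 0.0000 [wait]  ⇒ S*(4)=-
t_3: node(3,0) S=97.1162 payoff=9.5238 vs cont=13.9790 → 13.9790 [wait]  node(3,1) S=125.3910 payoff=0.0000 vs cont=4.0367 → 4.0367 [wait]  node(3,2) S=161.8980 payoff=0.0000 vs cont=0.5355 → 0.5355 [wait]  node(3,3) S=209.0337 payoff=0.0000 vs cont=0.0000 → 0.0000 [wait]  ⇒ S*(3)=-
t_2: node(2,0) S=110.3517 payoff=0.0000 vs cont=8.7542 → 8.7542 [wait]  node(2,1) S=142.4800 payoff=0.0000 vs cont=2.2073 → 2.2073 [wait]  node(2,2) S=183.9623 payoff=0.0000 vs cont=0.2567 → 0.2567 [wait]  ⇒ S*(2)=-
t_1: node(1,0) S=125.3910 payoff=0.0000 vs cont=5.3190 → 5.3190 [wait]  node(1,1) S=161.8980 payoff=0.0000 vs cont=1.1885 → 1.1885 [wait]  ⇒ S*(1)=-
t_0: node(0,0) S=142.4800 payoff=0.0000 vs cont=3.1541 → 3.1541 [wait]  ⇒ S*(0)=-

price = 3.1541
boundary = - - - - - 75.2171 85.4681 75.2171
tree:
3.1541
5.3190 1.1885
8.7542 2.2073 0.2567
13.9790 4.0367 0.5355 0.0000
21.4837 7.2361 1.1173 0.0000 0.0000
31.4229 12.6224 2.3311 0.0000 0.0000 0.0000
40.4444 21.1719 4.8637 0.0000 0.0000 0.0000 0.0000
48.3839 31.4229 10.1476 0.0000 0.0000 0.0000 0.0000 0.0000
55.3711 40.4444 21.1719 0.0000 0.0000 0.0000 0.0000 0.0000 0.0000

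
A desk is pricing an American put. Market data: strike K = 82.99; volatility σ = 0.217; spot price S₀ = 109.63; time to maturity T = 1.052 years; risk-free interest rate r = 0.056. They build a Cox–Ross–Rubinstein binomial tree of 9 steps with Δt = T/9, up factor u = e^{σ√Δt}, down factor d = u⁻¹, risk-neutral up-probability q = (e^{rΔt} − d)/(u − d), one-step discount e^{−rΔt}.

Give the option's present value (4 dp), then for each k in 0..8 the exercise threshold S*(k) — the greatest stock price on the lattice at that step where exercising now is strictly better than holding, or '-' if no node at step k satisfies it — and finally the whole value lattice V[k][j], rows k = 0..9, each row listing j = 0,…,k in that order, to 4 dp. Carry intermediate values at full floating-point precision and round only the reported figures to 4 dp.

params: Δt=0.11689 u=1.07701 d=0.92850 q=0.52568 e^(-rΔt)=0.99348
t_9 payoffs: 26.7629 17.7691 7.3368 0.0000 0.0000 0.0000 0.0000 0.0000 0.0000 0.0000
t_8: node(8,0) S=60.5573 payoff=22.4327 vs cont=21.8913 → 22.4327 [stop]  node(8,1) S=70.2437 payoff=12.7463 vs cont=12.2049 → 12.7463 [stop]  node(8,2) S=81.4794 payoff=1.5106 vs cont=3.4573 → 3.4573 [wait]  node(8,3) S=94.5124 payoff=0.0000 vs cont=0.0000 → 0.0000 [wait]  node(8,4) S=109.6300 payoff=0.0000 vs cont=0.0000 → 0.0000 [wait]  node(8,5) S=127.1658 payoff=0.0000 vs cont=0.0000 → 0.0000 [wait]  node(8,6) S=147.5064 payoff=0.0000 vs cont=0.0000 → 0.0000 [wait]  node(8,7) S=171.1007 payoff=0.0000 vs cont=0.0000 → 0.0000 [wait]  node(8,8) S=198.4689 payoff=0.0000 vs cont=0.0000 → 0.0000 [wait]  ⇒ S*(8)=70.2437
t_7: node(7,0) S=65.2209 payoff=17.7691 vs cont=17.2276 → 17.7691 [stop]  node(7,1) S=75.6532 payoff=7.3368 vs cont=7.8120 → 7.8120 [wait]  node(7,2) S=87.7543 payoff=0.0000 vs cont=1.6292 → 1.6292 [wait]  node(7,3) S=101.7909 payoff=0.0000 vs cont=0.0000 → 0.0000 [wait]  node(7,4) S=118.0728 payoff=0.0000 vs cont=0.0000 → 0.0000 [wait]  node(7,5) S=136.9590 payoff=0.0000 vs cont=0.0000 → 0.0000 [wait]  node(7,6) S=158.8661 payoff=0.0000 vs cont=0.0000 → 0.0000 [wait]  node(7,7) S=184.2774 payoff=0.0000 vs cont=0.0000 → 0.0000 [wait]  ⇒ S*(7)=65.2209
t_6: node(6,0) S=70.2437 payoff=12.7463 vs cont=12.4531 → 12.7463 [stop]  node(6,1) S=81.4794 payoff=1.5106 vs cont=4.5320 → 4.5320 [wait]  node(6,2) S=94.5124 payoff=0.0000 vs cont=0.7677 → 0.7677 [wait]  node(6,3) S=109.6300 payoff=0.0000 vs cont=0.0000 → 0.0000 [wait]  node(6,4) S=127.1658 payoff=0.0000 vs cont=0.0000 → 0.0000 [wait]  node(6,5) S=147.5064 payoff=0.0000 vs cont=0.0000 → 0.0000 [wait]  node(6,6) S=171.1007 payoff=0.0000 vs cont=0.0000 → 0.0000 [wait]  ⇒ S*(6)=70.2437
t_5: node(5,0) S=75.6532 payoff=7.3368 vs cont=8.3732 → 8.3732 [wait]  node(5,1) S=87.7543 payoff=0.0000 vs cont=2.5365 → 2.5365 [wait]  node(5,2) S=101.7909 payoff=0.0000 vs cont=0.3618 → 0.3618 [wait]  node(5,3) S=118.0728 payoff=0.0000 vs cont=0.0000 → 0.0000 [wait]  node(5,4) S=136.9590 payoff=0.0000 vs cont=0.0000 → 0.0000 [wait]  node(5,5) S=158.8661 payoff=0.0000 vs cont=0.0000 → 0.0000 [wait]  ⇒ S*(5)=-
t_4: node(4,0) S=81.4794 payoff=1.5106 vs cont=5.2704 → 5.2704 [wait]  node(4,1) S=94.5124 payoff=0.0000 vs cont=1.3842 → 1.3842 [wait]  node(4,2) S=109.6300 payoff=0.0000 vs cont=0.1705 → 0.1705 [wait]  node(4,3) S=127.1658 payoff=0.0000 vs cont=0.0000 → 0.0000 [wait]  node(4,4) S=147.5064 payoff=0.0000 vs cont=0.0000 → 0.0000 [wait]  ⇒ S*(4)=-
t_3: node(3,0) S=87.7543 payoff=0.0000 vs cont=3.2064 → 3.2064 [wait]  node(3,1) S=101.7909 payoff=0.0000 vs cont=0.7413 → 0.7413 [wait]  node(3,2) S=118.0728 payoff=0.0000 vs cont=0.0803 → 0.0803 [wait]  node(3,3) S=136.9590 payoff=0.0000 vs cont=0.0000 → 0.0000 [wait]  ⇒ S*(3)=-
t_2: node(2,0) S=94.5124 payoff=0.0000 vs cont=1.8981 → 1.8981 [wait]  node(2,1) S=109.6300 payoff=0.0000 vs cont=0.3913 → 0.3913 [wait]  node(2,2) S=127.1658 payoff=0.0000 vs cont=0.0379 → 0.0379 [wait]  ⇒ S*(2)=-
t_1: node(1,0) S=101.7909 payoff=0.0000 vs cont=1.0988 → 1.0988 [wait]  node(1,1) S=118.0728 payoff=0.0000 vs cont=0.2041 → 0.2041 [wait]  ⇒ S*(1)=-
t_0: node(0,0) S=109.6300 payoff=0.0000 vs cont=0.6244 → 0.6244 [wait]  ⇒ S*(0)=-

price = 0.6244
boundary = - - - - - - 70.2437 65.2209 70.2437
tree:
0.6244
1.0988 0.2041
1.8981 0.3913 0.0379
3.2064 0.7413 0.0803 0.0000
5.2704 1.3842 0.1705 0.0000 0.0000
8.3732 2.5365 0.3618 0.0000 0.0000 0.0000
12.7463 4.5320 0.7677 0.0000 0.0000 0.0000 0.0000
17.7691 7.8120 1.6292 0.0000 0.0000 0.0000 0.0000 0.0000
22.4327 12.7463 3.4573 0.0000 0.0000 0.0000 0.0000 0.0000 0.0000
26.7629 17.7691 7.3368 0.0000 0.0000 0.0000 0.0000 0.0000 0.0000 0.0000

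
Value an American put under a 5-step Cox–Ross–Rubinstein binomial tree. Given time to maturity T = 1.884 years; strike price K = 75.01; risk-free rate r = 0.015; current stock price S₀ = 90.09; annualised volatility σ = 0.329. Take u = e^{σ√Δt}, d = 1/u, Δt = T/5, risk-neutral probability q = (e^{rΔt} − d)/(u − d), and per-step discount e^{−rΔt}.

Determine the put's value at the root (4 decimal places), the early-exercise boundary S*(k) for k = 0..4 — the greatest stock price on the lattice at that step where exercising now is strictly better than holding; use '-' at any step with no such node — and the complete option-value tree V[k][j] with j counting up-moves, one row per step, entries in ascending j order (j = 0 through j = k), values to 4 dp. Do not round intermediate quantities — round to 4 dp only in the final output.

price = 7.3102
boundary = - - - 49.1535 60.1537
tree:
7.3102
11.5049 2.5467
17.6017 4.5919 0.2116
25.8565 8.2666 0.3967 0.0000
34.8450 14.8563 0.7438 0.0000 0.0000
42.1899 25.8565 1.3945 0.0000 0.0000 0.0000

Δt=0.37680  u=1.22379  d=0.81713  q=0.46362  discount=0.99436
step 5 (expiry): payoffs max(K−S,0) = 42.1899 25.8565 1.3945 0.0000 0.0000 0.0000
step 4: (k=4,j=0): S=40.1650, (K−S)⁺=34.8450, hold=34.4223 ⇒ V=34.8450 exercise | (k=4,j=1): S=60.1537, (K−S)⁺=14.8563, hold=14.4336 ⇒ V=14.8563 exercise | (k=4,j=2): S=90.0900, (K−S)⁺=0.0000, hold=0.7438 ⇒ V=0.7438 continue | (k=4,j=3): S=134.9246, (K−S)⁺=0.0000, hold=0.0000 ⇒ V=0.0000 continue | (k=4,j=4): S=202.0718, (K−S)⁺=0.0000, hold=0.0000 ⇒ V=0.0000 continue  boundary S*=60.1537
step 3: (k=3,j=0): S=49.1535, (K−S)⁺=25.8565, hold=25.4337 ⇒ V=25.8565 exercise | (k=3,j=1): S=73.6155, (K−S)⁺=1.3945, hold=8.2666 ⇒ V=8.2666 continue | (k=3,j=2): S=110.2513, (K−S)⁺=0.0000, hold=0.3967 ⇒ V=0.3967 continue | (k=3,j=3): S=165.1195, (K−S)⁺=0.0000, hold=0.0000 ⇒ V=0.0000 continue  boundary S*=49.1535
step 2: (k=2,j=0): S=60.1537, (K−S)⁺=14.8563, hold=17.6017 ⇒ V=17.6017 continue | (k=2,j=1): S=90.0900, (K−S)⁺=0.0000, hold=4.5919 ⇒ V=4.5919 continue | (k=2,j=2): S=134.9246, (K−S)⁺=0.0000, hold=0.2116 ⇒ V=0.2116 continue  boundary S*=-
step 1: (k=1,j=0): S=73.6155, (K−S)⁺=1.3945, hold=11.5049 ⇒ V=11.5049 continue | (k=1,j=1): S=110.2513, (K−S)⁺=0.0000, hold=2.5467 ⇒ V=2.5467 continue  boundary S*=-
step 0: (k=0,j=0): S=90.0900, (K−S)⁺=0.0000, hold=7.3102 ⇒ V=7.3102 continue  boundary S*=-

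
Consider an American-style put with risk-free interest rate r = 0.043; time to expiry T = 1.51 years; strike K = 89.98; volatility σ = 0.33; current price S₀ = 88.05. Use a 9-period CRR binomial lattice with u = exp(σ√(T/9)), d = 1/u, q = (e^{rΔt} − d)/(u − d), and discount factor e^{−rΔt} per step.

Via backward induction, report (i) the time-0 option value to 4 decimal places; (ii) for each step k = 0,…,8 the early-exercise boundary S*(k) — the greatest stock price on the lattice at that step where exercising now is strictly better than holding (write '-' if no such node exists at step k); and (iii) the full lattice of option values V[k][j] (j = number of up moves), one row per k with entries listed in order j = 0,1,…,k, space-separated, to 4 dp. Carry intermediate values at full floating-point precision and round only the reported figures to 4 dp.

params: Δt=0.16778 u=1.14473 d=0.87357 q=0.49296 e^(-rΔt)=0.99281
t_9 payoffs: 63.8947 55.7975 45.1869 31.2827 13.0624 0.0000 0.0000 0.0000 0.0000 0.0000
t_8: node(8,0) S=29.8607 payoff=60.1193 vs cont=59.4725 → 60.1193 [stop]  node(8,1) S=39.1298 payoff=50.8502 vs cont=50.2034 → 50.8502 [stop]  node(8,2) S=51.2761 payoff=38.7039 vs cont=38.0571 → 38.7039 [stop]  node(8,3) S=67.1927 payoff=22.7873 vs cont=22.1405 → 22.7873 [stop]  node(8,4) S=88.0500 payoff=1.9300 vs cont=6.5755 → 6.5755 [wait]  node(8,5) S=115.3817 payoff=0.0000 vs cont=0.0000 → 0.0000 [wait]  node(8,6) S=151.1973 payoff=0.0000 vs cont=0.0000 → 0.0000 [wait]  node(8,7) S=198.1306 payoff=0.0000 vs cont=0.0000 → 0.0000 [wait]  node(8,8) S=259.6324 payoff=0.0000 vs cont=0.0000 → 0.0000 [wait]  ⇒ S*(8)=67.1927
t_7: node(7,0) S=34.1825 payoff=55.7975 vs cont=55.1507 → 55.7975 [stop]  node(7,1) S=44.7931 payoff=45.1869 vs cont=44.5401 → 45.1869 [stop]  node(7,2) S=58.6973 payoff=31.2827 vs cont=30.6359 → 31.2827 [stop]  node(7,3) S=76.9176 payoff=13.0624 vs cont=14.6892 → 14.6892 [wait]  node(7,4) S=100.7936 payoff=0.0000 vs cont=3.3101 → 3.3101 [wait]  node(7,5) S=132.0810 payoff=0.0000 vs cont=0.0000 → 0.0000 [wait]  node(7,6) S=173.0804 payoff=0.0000 vs cont=0.0000 → 0.0000 [wait]  node(7,7) S=226.8064 payoff=0.0000 vs cont=0.0000 → 0.0000 [wait]  ⇒ S*(7)=58.6973
t_6: node(6,0) S=39.1298 payoff=50.8502 vs cont=50.2034 → 50.8502 [stop]  node(6,1) S=51.2761 payoff=38.7039 vs cont=38.0571 → 38.7039 [stop]  node(6,2) S=67.1927 payoff=22.7873 vs cont=22.9367 → 22.9367 [wait]  node(6,3) S=88.0500 payoff=1.9300 vs cont=9.0145 → 9.0145 [wait]  node(6,4) S=115.3817 payoff=0.0000 vs cont=1.6663 → 1.6663 [wait]  node(6,5) S=151.1973 payoff=0.0000 vs cont=0.0000 → 0.0000 [wait]  node(6,6) S=198.1306 payoff=0.0000 vs cont=0.0000 → 0.0000 [wait]  ⇒ S*(6)=51.2761
t_5: node(5,0) S=44.7931 payoff=45.1869 vs cont=44.5401 → 45.1869 [stop]  node(5,1) S=58.6973 payoff=31.2827 vs cont=30.7090 → 31.2827 [stop]  node(5,2) S=76.9176 payoff=13.0624 vs cont=15.9580 → 15.9580 [wait]  node(5,3) S=100.7936 payoff=0.0000 vs cont=5.3534 → 5.3534 [wait]  node(5,4) S=132.0810 payoff=0.0000 vs cont=0.8388 → 0.8388 [wait]  node(5,5) S=173.0804 payoff=0.0000 vs cont=0.0000 → 0.0000 [wait]  ⇒ S*(5)=58.6973
t_4: node(4,0) S=51.2761 payoff=38.7039 vs cont=38.0571 → 38.7039 [stop]  node(4,1) S=67.1927 payoff=22.7873 vs cont=23.5577 → 23.5577 [wait]  node(4,2) S=88.0500 payoff=1.9300 vs cont=10.6532 → 10.6532 [wait]  node(4,3) S=115.3817 payoff=0.0000 vs cont=3.1054 → 3.1054 [wait]  node(4,4) S=151.1973 payoff=0.0000 vs cont=0.4222 → 0.4222 [wait]  ⇒ S*(4)=51.2761
t_3: node(3,0) S=58.6973 payoff=31.2827 vs cont=31.0129 → 31.2827 [stop]  node(3,1) S=76.9176 payoff=13.0624 vs cont=17.0727 → 17.0727 [wait]  node(3,2) S=100.7936 payoff=0.0000 vs cont=6.8826 → 6.8826 [wait]  node(3,3) S=132.0810 payoff=0.0000 vs cont=1.7699 → 1.7699 [wait]  ⇒ S*(3)=58.6973
t_2: node(2,0) S=67.1927 payoff=22.7873 vs cont=24.1032 → 24.1032 [wait]  node(2,1) S=88.0500 payoff=1.9300 vs cont=11.9627 → 11.9627 [wait]  node(2,2) S=115.3817 payoff=0.0000 vs cont=4.3309 → 4.3309 [wait]  ⇒ S*(2)=-
t_1: node(1,0) S=76.9176 payoff=13.0624 vs cont=17.9882 → 17.9882 [wait]  node(1,1) S=100.7936 payoff=0.0000 vs cont=8.1416 → 8.1416 [wait]  ⇒ S*(1)=-
t_0: node(0,0) S=88.0500 payoff=1.9300 vs cont=13.0398 → 13.0398 [wait]  ⇒ S*(0)=-

price = 13.0398
boundary = - - - 58.6973 51.2761 58.6973 51.2761 58.6973 67.1927
tree:
13.0398
17.9882 8.1416
24.1032 11.9627 4.3309
31.2827 17.0727 6.8826 1.7699
38.7039 23.5577 10.6532 3.1054 0.4222
45.1869 31.2827 15.9580 5.3534 0.8388 0.0000
50.8502 38.7039 22.9367 9.0145 1.6663 0.0000 0.0000
55.7975 45.1869 31.2827 14.6892 3.3101 0.0000 0.0000 0.0000
60.1193 50.8502 38.7039 22.7873 6.5755 0.0000 0.0000 0.0000 0.0000
63.8947 55.7975 45.1869 31.2827 13.0624 0.0000 0.0000 0.0000 0.0000 0.0000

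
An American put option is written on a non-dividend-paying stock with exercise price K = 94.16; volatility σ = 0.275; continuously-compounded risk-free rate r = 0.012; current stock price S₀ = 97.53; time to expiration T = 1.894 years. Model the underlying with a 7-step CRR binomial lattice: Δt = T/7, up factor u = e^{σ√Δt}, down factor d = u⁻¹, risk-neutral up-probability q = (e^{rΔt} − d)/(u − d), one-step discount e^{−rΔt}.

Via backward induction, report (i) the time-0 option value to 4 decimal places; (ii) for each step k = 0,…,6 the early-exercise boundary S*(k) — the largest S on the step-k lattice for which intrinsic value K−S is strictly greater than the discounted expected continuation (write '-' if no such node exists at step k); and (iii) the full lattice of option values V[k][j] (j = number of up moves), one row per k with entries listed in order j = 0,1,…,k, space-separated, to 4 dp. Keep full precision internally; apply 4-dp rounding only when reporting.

Δt=0.27057, u=1.15378, d=0.86671, q=0.47563, disc=e^(-rΔt)=0.99676
k=7 terminal: V=max(K-S,0) → 58.3279 46.4599 30.6610 9.6293 0.0000 0.0000 0.0000 0.0000
k=6: j=0 S=41.3424 intr=52.8176 cont=52.5124 V=52.8176[EX]; j=1 S=55.0355 intr=39.1245 cont=38.8193 V=39.1245[EX]; j=2 S=73.2640 intr=20.8960 cont=20.5908 V=20.8960[EX]; j=3 S=97.5300 intr=0.0000 cont=5.0330 V=5.0330[hold]; j=4 S=129.8332 intr=0.0000 cont=0.0000 V=0.0000[hold]; j=5 S=172.8357 intr=0.0000 cont=0.0000 V=0.0000[hold]; j=6 S=230.0811 intr=0.0000 cont=0.0000 V=0.0000[hold]  S*(6)=73.2640
k=5: j=0 S=47.7001 intr=46.4599 cont=46.1547 V=46.4599[EX]; j=1 S=63.4990 intr=30.6610 cont=30.3558 V=30.6610[EX]; j=2 S=84.5307 intr=9.6293 cont=13.3078 V=13.3078[hold]; j=3 S=112.5284 intr=0.0000 cont=2.6306 V=2.6306[hold]; j=4 S=149.7992 intr=0.0000 cont=0.0000 V=0.0000[hold]; j=5 S=199.4147 intr=0.0000 cont=0.0000 V=0.0000[hold]  S*(5)=63.4990
k=4: j=0 S=55.0355 intr=39.1245 cont=38.8193 V=39.1245[EX]; j=1 S=73.2640 intr=20.8960 cont=22.3347 V=22.3347[hold]; j=2 S=97.5300 intr=0.0000 cont=8.2027 V=8.2027[hold]; j=3 S=129.8332 intr=0.0000 cont=1.3749 V=1.3749[hold]; j=4 S=172.8357 intr=0.0000 cont=0.0000 V=0.0000[hold]  S*(4)=55.0355
k=3: j=0 S=63.4990 intr=30.6610 cont=31.0378 V=31.0378[hold]; j=1 S=84.5307 intr=9.6293 cont=15.5625 V=15.5625[hold]; j=2 S=112.5284 intr=0.0000 cont=4.9392 V=4.9392[hold]; j=3 S=149.7992 intr=0.0000 cont=0.7186 V=0.7186[hold]  S*(3)=-
k=2: j=0 S=73.2640 intr=20.8960 cont=23.6006 V=23.6006[hold]; j=1 S=97.5300 intr=0.0000 cont=10.4757 V=10.4757[hold]; j=2 S=129.8332 intr=0.0000 cont=2.9223 V=2.9223[hold]  S*(2)=-
k=1: j=0 S=84.5307 intr=9.6293 cont=17.3018 V=17.3018[hold]; j=1 S=112.5284 intr=0.0000 cont=6.8608 V=6.8608[hold]  S*(1)=-
k=0: j=0 S=97.5300 intr=0.0000 cont=12.2957 V=12.2957[hold]  S*(0)=-

price = 12.2957
boundary = - - - - 55.0355 63.4990 73.2640
tree:
12.2957
17.3018 6.8608
23.6006 10.4757 2.9223
31.0378 15.5625 4.9392 0.7186
39.1245 22.3347 8.2027 1.3749 0.0000
46.4599 30.6610 13.3078 2.6306 0.0000 0.0000
52.8176 39.1245 20.8960 5.0330 0.0000 0.0000 0.0000
58.3279 46.4599 30.6610 9.6293 0.0000 0.0000 0.0000 0.0000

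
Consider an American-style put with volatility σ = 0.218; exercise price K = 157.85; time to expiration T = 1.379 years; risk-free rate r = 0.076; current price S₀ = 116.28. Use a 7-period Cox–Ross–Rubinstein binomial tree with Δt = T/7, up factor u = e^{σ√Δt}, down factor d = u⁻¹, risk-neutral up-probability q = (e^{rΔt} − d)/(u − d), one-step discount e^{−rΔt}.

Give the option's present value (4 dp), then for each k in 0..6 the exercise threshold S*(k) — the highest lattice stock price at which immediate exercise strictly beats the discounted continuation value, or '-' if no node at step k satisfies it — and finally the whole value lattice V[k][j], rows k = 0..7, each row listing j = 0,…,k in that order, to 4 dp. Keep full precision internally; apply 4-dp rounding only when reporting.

price = 41.5700
boundary = 116.2800 128.0934 116.2800 128.0934 116.2800 128.0934 141.1070
tree:
41.5700
52.2939 29.7566
62.0288 41.5700 18.3749
70.8659 52.2939 29.7566 9.7000
78.8880 62.0288 41.5700 17.4147 3.7449
86.1703 70.8659 52.2939 29.7566 7.9394 0.4654
92.7809 78.8880 62.0288 41.5700 16.7430 1.0585 0.0000
98.7819 86.1703 70.8659 52.2939 29.7566 2.4073 0.0000 0.0000

params: Δt=0.19700 u=1.10159 d=0.90778 q=0.55366 e^(-rΔt)=0.98514
t_7 payoffs: 98.7819 86.1703 70.8659 52.2939 29.7566 2.4073 0.0000 0.0000
t_6: node(6,0) S=65.0691 payoff=92.7809 vs cont=90.4352 → 92.7809 [stop]  node(6,1) S=78.9620 payoff=78.8880 vs cont=76.5423 → 78.8880 [stop]  node(6,2) S=95.8212 payoff=62.0288 vs cont=59.6831 → 62.0288 [stop]  node(6,3) S=116.2800 payoff=41.5700 vs cont=39.2243 → 41.5700 [stop]  node(6,4) S=141.1070 payoff=16.7430 vs cont=14.3973 → 16.7430 [stop]  node(6,5) S=171.2348 payoff=0.0000 vs cont=1.0585 → 1.0585 [wait]  node(6,6) S=207.7951 payoff=0.0000 vs cont=0.0000 → 0.0000 [wait]  ⇒ S*(6)=141.1070
t_5: node(5,0) S=71.6797 payoff=86.1703 vs cont=83.8245 → 86.1703 [stop]  node(5,1) S=86.9841 payoff=70.8659 vs cont=68.5202 → 70.8659 [stop]  node(5,2) S=105.5561 payoff=52.2939 vs cont=49.9482 → 52.2939 [stop]  node(5,3) S=128.0934 payoff=29.7566 vs cont=27.4109 → 29.7566 [stop]  node(5,4) S=155.4427 payoff=2.4073 vs cont=7.9394 → 7.9394 [wait]  node(5,5) S=188.6313 payoff=0.0000 vs cont=0.4654 → 0.4654 [wait]  ⇒ S*(5)=128.0934
t_4: node(4,0) S=78.9620 payoff=78.8880 vs cont=76.5423 → 78.8880 [stop]  node(4,1) S=95.8212 payoff=62.0288 vs cont=59.6831 → 62.0288 [stop]  node(4,2) S=116.2800 payoff=41.5700 vs cont=39.2243 → 41.5700 [stop]  node(4,3) S=141.1070 payoff=16.7430 vs cont=17.4147 → 17.4147 [wait]  node(4,4) S=171.2348 payoff=0.0000 vs cont=3.7449 → 3.7449 [wait]  ⇒ S*(4)=116.2800
t_3: node(3,0) S=86.9841 payoff=70.8659 vs cont=68.5202 → 70.8659 [stop]  node(3,1) S=105.5561 payoff=52.2939 vs cont=49.9482 → 52.2939 [stop]  node(3,2) S=128.0934 payoff=29.7566 vs cont=27.7772 → 29.7566 [stop]  node(3,3) S=155.4427 payoff=2.4073 vs cont=9.7000 → 9.7000 [wait]  ⇒ S*(3)=128.0934
t_2: node(2,0) S=95.8212 payoff=62.0288 vs cont=59.6831 → 62.0288 [stop]  node(2,1) S=116.2800 payoff=41.5700 vs cont=39.2243 → 41.5700 [stop]  node(2,2) S=141.1070 payoff=16.7430 vs cont=18.3749 → 18.3749 [wait]  ⇒ S*(2)=116.2800
t_1: node(1,0) S=105.5561 payoff=52.2939 vs cont=49.9482 → 52.2939 [stop]  node(1,1) S=128.0934 payoff=29.7566 vs cont=28.3010 → 29.7566 [stop]  ⇒ S*(1)=128.0934
t_0: node(0,0) S=116.2800 payoff=41.5700 vs cont=39.2243 → 41.5700 [stop]  ⇒ S*(0)=116.2800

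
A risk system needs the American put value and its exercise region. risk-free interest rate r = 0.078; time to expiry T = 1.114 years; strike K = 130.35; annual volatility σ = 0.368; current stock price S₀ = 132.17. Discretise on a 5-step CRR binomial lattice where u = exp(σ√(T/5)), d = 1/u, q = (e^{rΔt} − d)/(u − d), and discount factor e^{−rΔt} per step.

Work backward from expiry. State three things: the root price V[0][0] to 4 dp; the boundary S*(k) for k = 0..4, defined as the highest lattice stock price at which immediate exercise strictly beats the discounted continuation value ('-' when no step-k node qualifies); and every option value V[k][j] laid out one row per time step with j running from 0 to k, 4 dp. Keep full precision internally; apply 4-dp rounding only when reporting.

params: Δt=0.22280 u=1.18970 d=0.84055 q=0.50689 e^(-rΔt)=0.98277
t_5 payoffs: 74.8947 51.8591 19.2549 0.0000 0.0000 0.0000
t_4: node(4,0) S=65.9753 payoff=64.3747 vs cont=62.1290 → 64.3747 [stop]  node(4,1) S=93.3807 payoff=36.9693 vs cont=34.7236 → 36.9693 [stop]  node(4,2) S=132.1700 payoff=0.0000 vs cont=9.3312 → 9.3312 [wait]  node(4,3) S=187.0720 payoff=0.0000 vs cont=0.0000 → 0.0000 [wait]  node(4,4) S=264.7796 payoff=0.0000 vs cont=0.0000 → 0.0000 [wait]  ⇒ S*(4)=93.3807
t_3: node(3,0) S=78.4909 payoff=51.8591 vs cont=49.6134 → 51.8591 [stop]  node(3,1) S=111.0951 payoff=19.2549 vs cont=22.5642 → 22.5642 [wait]  node(3,2) S=157.2428 payoff=0.0000 vs cont=4.5220 → 4.5220 [wait]  node(3,3) S=222.5598 payoff=0.0000 vs cont=0.0000 → 0.0000 [wait]  ⇒ S*(3)=78.4909
t_2: node(2,0) S=93.3807 payoff=36.9693 vs cont=36.3722 → 36.9693 [stop]  node(2,1) S=132.1700 payoff=0.0000 vs cont=13.1876 → 13.1876 [wait]  node(2,2) S=187.0720 payoff=0.0000 vs cont=2.1914 → 2.1914 [wait]  ⇒ S*(2)=93.3807
t_1: node(1,0) S=111.0951 payoff=19.2549 vs cont=24.4853 → 24.4853 [wait]  node(1,1) S=157.2428 payoff=0.0000 vs cont=7.4826 → 7.4826 [wait]  ⇒ S*(1)=-
t_0: node(0,0) S=132.1700 payoff=0.0000 vs cont=15.5934 → 15.5934 [wait]  ⇒ S*(0)=-

price = 15.5934
boundary = - - 93.3807 78.4909 93.3807
tree:
15.5934
24.4853 7.4826
36.9693 13.1876 2.1914
51.8591 22.5642 4.5220 0.0000
64.3747 36.9693 9.3312 0.0000 0.0000
74.8947 51.8591 19.2549 0.0000 0.0000 0.0000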